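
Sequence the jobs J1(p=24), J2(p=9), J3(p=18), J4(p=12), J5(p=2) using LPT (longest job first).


LPT: sort by longest processing time first
  J1: p=24
  J3: p=18
  J4: p=12
  J2: p=9
  J5: p=2
Order: J1 → J3 → J4 → J2 → J5


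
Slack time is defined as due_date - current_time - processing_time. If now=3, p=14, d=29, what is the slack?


Slack = due - current_time - processing
= 29 - 3 - 14
= 12


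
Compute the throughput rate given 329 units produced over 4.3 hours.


Throughput = units / time
= 329 / 4.3
= 76.5 units/hour


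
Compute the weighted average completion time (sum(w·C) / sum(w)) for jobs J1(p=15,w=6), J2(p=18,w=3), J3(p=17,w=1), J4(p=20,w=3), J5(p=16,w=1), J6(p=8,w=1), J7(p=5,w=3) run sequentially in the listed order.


Completion times:
  J1: C=15, w×C=6×15=90
  J2: C=33, w×C=3×33=99
  J3: C=50, w×C=1×50=50
  J4: C=70, w×C=3×70=210
  J5: C=86, w×C=1×86=86
  J6: C=94, w×C=1×94=94
  J7: C=99, w×C=3×99=297
Sum w×C = 926
Sum w = 18
Weighted avg = 926/18
= 51.44


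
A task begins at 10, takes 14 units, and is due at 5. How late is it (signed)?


Completion = 10 + 14 = 24
Lateness = C - d = 24 - 5
= 19


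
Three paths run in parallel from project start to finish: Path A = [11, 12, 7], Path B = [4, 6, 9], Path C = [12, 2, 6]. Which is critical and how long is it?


Path A: 11 + 12 + 7 = 30
Path B: 4 + 6 + 9 = 19
Path C: 12 + 2 + 6 = 20
Critical path = longest = max(30, 19, 20)
= 30 (Path A)


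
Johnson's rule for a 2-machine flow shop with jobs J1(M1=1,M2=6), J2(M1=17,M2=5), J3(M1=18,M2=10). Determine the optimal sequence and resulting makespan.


Johnson's rule:
Group 1 (M1≤M2, sort by M1): ['J1']
Group 2 (M1>M2, sort desc M2): ['J3', 'J2']
Sequence: J1 → J3 → J2
Makespan calculation:
  J1: M1 done=1, M2 done=7
  J3: M1 done=19, M2 done=29
  J2: M1 done=36, M2 done=41
= Sequence: J1 → J3 → J2, Makespan: 41


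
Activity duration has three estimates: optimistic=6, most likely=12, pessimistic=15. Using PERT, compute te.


te = (o + 4m + p) / 6
= (6 + 4×12 + 15) / 6
= (6 + 48 + 15) / 6
= 69 / 6
= 11.50


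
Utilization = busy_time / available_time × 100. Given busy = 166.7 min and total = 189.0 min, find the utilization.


Utilization = busy / total × 100
= 166.7 / 189.0 × 100
= 88.2%


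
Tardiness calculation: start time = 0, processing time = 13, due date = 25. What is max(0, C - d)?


Completion = start + processing = 0 + 13 = 13
Tardiness = max(0, C - d) = max(0, 13 - 25)
= max(0, -12)
= 0


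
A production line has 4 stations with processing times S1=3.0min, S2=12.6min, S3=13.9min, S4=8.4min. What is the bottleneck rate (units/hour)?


Bottleneck = longest station time
Station times: [3.0, 12.6, 13.9, 8.4]
Max = 13.9 min
Rate = 60 / 13.9
= 4.32 units/hour (bottleneck: 13.9min)


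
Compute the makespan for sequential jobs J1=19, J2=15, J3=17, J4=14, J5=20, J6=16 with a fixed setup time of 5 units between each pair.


Makespan = Σ processing + (n-1) × setup
= (19 + 15 + 17 + 14 + 20 + 16) + (6-1)×5
= 101 + 25
= 126 time units


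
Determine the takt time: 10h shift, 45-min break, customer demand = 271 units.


Available = 10×60 - 45 = 555 min
Takt time = 555 / 271
= 2.05 min/unit


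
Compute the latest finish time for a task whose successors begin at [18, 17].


LF = min of all successor start times
Successors start at: [18, 17]
LF = min(18, 17)
= 17


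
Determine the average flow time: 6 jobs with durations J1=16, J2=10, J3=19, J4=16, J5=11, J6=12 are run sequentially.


Completion times:
  J1: completes at 16
  J2: completes at 26
  J3: completes at 45
  J4: completes at 61
  J5: completes at 72
  J6: completes at 84
Sum = 304
Average = 304/6
= 50.67


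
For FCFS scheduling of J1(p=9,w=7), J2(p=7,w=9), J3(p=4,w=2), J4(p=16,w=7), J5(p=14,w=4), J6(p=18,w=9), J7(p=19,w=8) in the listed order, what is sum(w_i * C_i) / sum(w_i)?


Completion times:
  J1: C=9, w×C=7×9=63
  J2: C=16, w×C=9×16=144
  J3: C=20, w×C=2×20=40
  J4: C=36, w×C=7×36=252
  J5: C=50, w×C=4×50=200
  J6: C=68, w×C=9×68=612
  J7: C=87, w×C=8×87=696
Sum w×C = 2007
Sum w = 46
Weighted avg = 2007/46
= 43.63


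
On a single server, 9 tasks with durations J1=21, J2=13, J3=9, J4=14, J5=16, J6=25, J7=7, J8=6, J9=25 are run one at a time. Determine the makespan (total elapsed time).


Sequential makespan: sum all processing times
= 21 + 13 + 9 + 14 + 16 + 25 + 7 + 6 + 25
= 136 time units


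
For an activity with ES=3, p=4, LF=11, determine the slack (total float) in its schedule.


EF = ES + duration = 3 + 4 = 7
LS = LF - duration = 11 - 4 = 7
Total Float = LF - EF = 11 - 7
(or LS - ES = 7 - 3)
= 4


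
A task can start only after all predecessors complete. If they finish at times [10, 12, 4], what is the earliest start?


ES = max of all predecessor completion times
Predecessors: [10, 12, 4]
ES = max(10, 12, 4)
= 12


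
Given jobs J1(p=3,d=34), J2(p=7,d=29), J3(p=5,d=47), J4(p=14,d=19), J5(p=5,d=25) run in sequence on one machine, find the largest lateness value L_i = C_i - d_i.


Lateness per job (L = C - d):
  J1: C=3, d=34, L=-31
  J2: C=10, d=29, L=-19
  J3: C=15, d=47, L=-32
  J4: C=29, d=19, L=10
  J5: C=34, d=25, L=9
Lmax = max(-31, -19, -32, 10, 9)
= 10


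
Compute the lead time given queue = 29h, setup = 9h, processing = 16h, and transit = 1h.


Lead time = queue + setup + processing + transit
= 29 + 9 + 16 + 1
= 55 hours


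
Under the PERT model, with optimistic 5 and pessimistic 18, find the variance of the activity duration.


σ² = ((p - o) / 6)² = (p - o)² / 36
= (18 - 5)² / 36
= 13² / 36
= 169 / 36
= 4.6944


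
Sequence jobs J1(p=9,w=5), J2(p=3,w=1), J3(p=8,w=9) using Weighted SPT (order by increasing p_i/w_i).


WSPT (Smith's rule): sort by p/w ascending
  J3: p/w = 8/9 = 0.889
  J1: p/w = 9/5 = 1.800
  J2: p/w = 3/1 = 3.000
Order: J3 → J1 → J2


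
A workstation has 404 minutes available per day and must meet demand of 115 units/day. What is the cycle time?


Cycle time = available time / demand
= 404 / 115
= 3.51 min/unit


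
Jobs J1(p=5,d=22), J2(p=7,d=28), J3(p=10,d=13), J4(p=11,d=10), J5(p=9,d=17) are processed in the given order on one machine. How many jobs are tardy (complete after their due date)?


Completion vs due date:
  J1: C=5, d=22 → on time
  J2: C=12, d=28 → on time
  J3: C=22, d=13 → TARDY
  J4: C=33, d=10 → TARDY
  J5: C=42, d=17 → TARDY
Tardy jobs: J3, J4, J5
Count = 3


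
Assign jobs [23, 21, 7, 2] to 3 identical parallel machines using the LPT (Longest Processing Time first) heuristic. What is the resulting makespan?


Jobs (LPT sorted): [23, 21, 7, 2]
Machines: 3
  J=23 → Machine 1 (load: 0+23=23)
  J=21 → Machine 2 (load: 0+21=21)
  J=7 → Machine 3 (load: 0+7=7)
  J=2 → Machine 3 (load: 7+2=9)
Machine loads: [23, 21, 9]
Makespan = max = 23 time units


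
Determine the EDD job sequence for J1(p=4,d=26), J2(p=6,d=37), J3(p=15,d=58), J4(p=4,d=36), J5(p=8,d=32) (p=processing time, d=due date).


EDD: sort by earliest due date
  J1: d=26, p=4
  J5: d=32, p=8
  J4: d=36, p=4
  J2: d=37, p=6
  J3: d=58, p=15
Order: J1 → J5 → J4 → J2 → J3


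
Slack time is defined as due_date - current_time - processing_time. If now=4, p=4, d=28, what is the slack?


Slack = due - current_time - processing
= 28 - 4 - 4
= 20


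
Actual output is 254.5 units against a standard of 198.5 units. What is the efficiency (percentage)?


Efficiency = (actual / standard) × 100
= (254.5 / 198.5) × 100
= 128.2%


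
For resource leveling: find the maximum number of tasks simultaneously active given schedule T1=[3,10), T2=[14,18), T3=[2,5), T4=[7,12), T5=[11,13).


Check each time point for overlaps:
  t=3: 2 tasks active (T1, T3)
Max concurrent = 2


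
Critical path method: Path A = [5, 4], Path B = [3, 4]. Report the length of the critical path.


Path A: 5 + 4 = 9
Path B: 3 + 4 = 7
Critical path = longest = max(9, 7)
= 9 (Path A)


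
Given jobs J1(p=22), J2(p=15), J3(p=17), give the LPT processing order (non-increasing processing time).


LPT: sort by longest processing time first
  J1: p=22
  J3: p=17
  J2: p=15
Order: J1 → J3 → J2


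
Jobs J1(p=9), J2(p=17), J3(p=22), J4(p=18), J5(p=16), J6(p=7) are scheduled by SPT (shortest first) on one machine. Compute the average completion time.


SPT order: J6 → J1 → J5 → J2 → J4 → J3
Completion times:
  J6: C=7
  J1: C=16
  J5: C=32
  J2: C=49
  J4: C=67
  J3: C=89
Sum = 260, n = 6
Mean flow = 260/6
= 43.33


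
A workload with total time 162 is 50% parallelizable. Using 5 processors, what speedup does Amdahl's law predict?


Amdahl's law: T_p = T × ((1-p) + p/N)
= 162 × ((1-0.5) + 0.5/5)
= 162 × (0.50 + 0.1000)
= 162 × 0.6000
= 97.20
Speedup = 162/97.20
= 1.67×


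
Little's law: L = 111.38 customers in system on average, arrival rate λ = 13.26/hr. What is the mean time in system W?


Little's law: L = λW → W = L / λ
= 111.38 / 13.26
= 8.40 hours


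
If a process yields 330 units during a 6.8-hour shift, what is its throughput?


Throughput = units / time
= 330 / 6.8
= 48.5 units/hour


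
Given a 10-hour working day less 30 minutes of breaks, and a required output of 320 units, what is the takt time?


Available = 10×60 - 30 = 570 min
Takt time = 570 / 320
= 1.78 min/unit


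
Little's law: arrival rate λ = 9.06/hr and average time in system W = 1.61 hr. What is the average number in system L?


Little's law: L = λ × W
= 9.06 × 1.61
= 14.59


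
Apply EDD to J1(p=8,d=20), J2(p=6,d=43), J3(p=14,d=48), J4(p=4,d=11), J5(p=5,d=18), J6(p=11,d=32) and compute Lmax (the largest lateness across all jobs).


EDD order: J4 → J5 → J1 → J6 → J2 → J3
Completion and lateness:
  J4: C=4, d=11, L=4-11=-7
  J5: C=9, d=18, L=9-18=-9
  J1: C=17, d=20, L=17-20=-3
  J6: C=28, d=32, L=28-32=-4
  J2: C=34, d=43, L=34-43=-9
  J3: C=48, d=48, L=48-48=0
Lmax = max(-7, -9, -3, -4, -9, 0)
= 0


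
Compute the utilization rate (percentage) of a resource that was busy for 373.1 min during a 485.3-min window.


Utilization = busy / total × 100
= 373.1 / 485.3 × 100
= 76.9%


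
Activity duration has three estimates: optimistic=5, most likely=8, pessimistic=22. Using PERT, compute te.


te = (o + 4m + p) / 6
= (5 + 4×8 + 22) / 6
= (5 + 32 + 22) / 6
= 59 / 6
= 9.83


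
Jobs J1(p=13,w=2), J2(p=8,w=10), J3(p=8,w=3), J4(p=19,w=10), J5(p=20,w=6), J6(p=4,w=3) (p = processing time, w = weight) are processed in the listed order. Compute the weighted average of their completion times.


Completion times:
  J1: C=13, w×C=2×13=26
  J2: C=21, w×C=10×21=210
  J3: C=29, w×C=3×29=87
  J4: C=48, w×C=10×48=480
  J5: C=68, w×C=6×68=408
  J6: C=72, w×C=3×72=216
Sum w×C = 1427
Sum w = 34
Weighted avg = 1427/34
= 41.97


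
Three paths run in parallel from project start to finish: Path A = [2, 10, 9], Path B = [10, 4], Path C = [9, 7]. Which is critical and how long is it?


Path A: 2 + 10 + 9 = 21
Path B: 10 + 4 = 14
Path C: 9 + 7 = 16
Critical path = longest = max(21, 14, 16)
= 21 (Path A)


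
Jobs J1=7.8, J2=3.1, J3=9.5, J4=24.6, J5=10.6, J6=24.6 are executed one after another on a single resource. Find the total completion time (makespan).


Sequential makespan: sum all processing times
= 7.8 + 3.1 + 9.5 + 24.6 + 10.6 + 24.6
= 80.2 time units


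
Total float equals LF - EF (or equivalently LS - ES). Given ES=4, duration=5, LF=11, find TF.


EF = ES + duration = 4 + 5 = 9
LS = LF - duration = 11 - 5 = 6
Total Float = LF - EF = 11 - 9
(or LS - ES = 6 - 4)
= 2


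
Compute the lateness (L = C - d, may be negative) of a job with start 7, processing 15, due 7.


Completion = 7 + 15 = 22
Lateness = C - d = 22 - 7
= 15


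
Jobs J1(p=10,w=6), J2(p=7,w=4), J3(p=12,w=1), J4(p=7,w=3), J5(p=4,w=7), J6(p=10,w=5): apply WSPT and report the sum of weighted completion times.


WSPT order (by p/w): J5 → J1 → J2 → J6 → J4 → J3
  J5: C=4, w·C=7×4=28
  J1: C=14, w·C=6×14=84
  J2: C=21, w·C=4×21=84
  J6: C=31, w·C=5×31=155
  J4: C=38, w·C=3×38=114
  J3: C=50, w·C=1×50=50
Σ w·C = 515
= 515


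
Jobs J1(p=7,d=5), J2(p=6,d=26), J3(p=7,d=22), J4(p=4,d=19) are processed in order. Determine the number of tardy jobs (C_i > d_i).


Completion vs due date:
  J1: C=7, d=5 → TARDY
  J2: C=13, d=26 → on time
  J3: C=20, d=22 → on time
  J4: C=24, d=19 → TARDY
Tardy jobs: J1, J4
Count = 2


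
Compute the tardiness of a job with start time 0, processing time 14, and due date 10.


Completion = start + processing = 0 + 14 = 14
Tardiness = max(0, C - d) = max(0, 14 - 10)
= max(0, 4)
= 4


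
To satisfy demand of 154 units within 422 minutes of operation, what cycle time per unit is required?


Cycle time = available time / demand
= 422 / 154
= 2.74 min/unit


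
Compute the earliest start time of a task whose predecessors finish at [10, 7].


ES = max of all predecessor completion times
Predecessors: [10, 7]
ES = max(10, 7)
= 10


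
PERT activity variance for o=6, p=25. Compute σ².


σ² = ((p - o) / 6)² = (p - o)² / 36
= (25 - 6)² / 36
= 19² / 36
= 361 / 36
= 10.0278


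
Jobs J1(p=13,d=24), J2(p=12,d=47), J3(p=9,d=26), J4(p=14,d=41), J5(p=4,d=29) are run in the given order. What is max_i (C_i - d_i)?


Lateness per job (L = C - d):
  J1: C=13, d=24, L=-11
  J2: C=25, d=47, L=-22
  J3: C=34, d=26, L=8
  J4: C=48, d=41, L=7
  J5: C=52, d=29, L=23
Lmax = max(-11, -22, 8, 7, 23)
= 23


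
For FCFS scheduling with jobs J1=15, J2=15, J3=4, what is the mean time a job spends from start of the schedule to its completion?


Completion times:
  J1: completes at 15
  J2: completes at 30
  J3: completes at 34
Sum = 79
Average = 79/3
= 26.33


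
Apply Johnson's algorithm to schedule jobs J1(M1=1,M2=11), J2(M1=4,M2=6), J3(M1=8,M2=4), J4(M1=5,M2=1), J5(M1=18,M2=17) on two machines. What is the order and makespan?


Johnson's rule:
Group 1 (M1≤M2, sort by M1): ['J1', 'J2']
Group 2 (M1>M2, sort desc M2): ['J5', 'J3', 'J4']
Sequence: J1 → J2 → J5 → J3 → J4
Makespan calculation:
  J1: M1 done=1, M2 done=12
  J2: M1 done=5, M2 done=18
  J5: M1 done=23, M2 done=40
  J3: M1 done=31, M2 done=44
  J4: M1 done=36, M2 done=45
= Sequence: J1 → J2 → J5 → J3 → J4, Makespan: 45


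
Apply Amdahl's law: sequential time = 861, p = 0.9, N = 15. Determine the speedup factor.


Amdahl's law: T_p = T × ((1-p) + p/N)
= 861 × ((1-0.9) + 0.9/15)
= 861 × (0.10 + 0.0600)
= 861 × 0.1600
= 137.76
Speedup = 861/137.76
= 6.25×


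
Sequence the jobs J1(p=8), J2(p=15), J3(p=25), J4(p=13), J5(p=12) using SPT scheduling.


SPT: sort by shortest processing time
  J1: p=8
  J5: p=12
  J4: p=13
  J2: p=15
  J3: p=25
Order: J1 → J5 → J4 → J2 → J3


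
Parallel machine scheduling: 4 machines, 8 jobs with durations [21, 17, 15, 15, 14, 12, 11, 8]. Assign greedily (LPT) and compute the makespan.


Jobs (LPT sorted): [21, 17, 15, 15, 14, 12, 11, 8]
Machines: 4
  J=21 → Machine 1 (load: 0+21=21)
  J=17 → Machine 2 (load: 0+17=17)
  J=15 → Machine 3 (load: 0+15=15)
  J=15 → Machine 4 (load: 0+15=15)
  J=14 → Machine 3 (load: 15+14=29)
  J=12 → Machine 4 (load: 15+12=27)
  J=11 → Machine 2 (load: 17+11=28)
  J=8 → Machine 1 (load: 21+8=29)
Machine loads: [29, 28, 29, 27]
Makespan = max = 29 time units


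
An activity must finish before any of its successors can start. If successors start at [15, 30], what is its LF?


LF = min of all successor start times
Successors start at: [15, 30]
LF = min(15, 30)
= 15


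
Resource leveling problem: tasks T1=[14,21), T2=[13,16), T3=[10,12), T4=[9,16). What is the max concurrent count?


Check each time point for overlaps:
  t=14: 3 tasks active (T1, T2, T4)
Max concurrent = 3


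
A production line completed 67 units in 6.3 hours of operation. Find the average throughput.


Throughput = units / time
= 67 / 6.3
= 10.6 units/hour


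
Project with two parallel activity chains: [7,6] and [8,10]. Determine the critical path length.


Path A: 7 + 6 = 13
Path B: 8 + 10 = 18
Critical path = longest = max(13, 18)
= 18 (Path B)


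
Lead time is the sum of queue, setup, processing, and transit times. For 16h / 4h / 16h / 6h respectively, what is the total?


Lead time = queue + setup + processing + transit
= 16 + 4 + 16 + 6
= 42 hours


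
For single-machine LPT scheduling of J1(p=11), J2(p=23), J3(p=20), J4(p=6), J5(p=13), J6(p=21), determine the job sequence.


LPT: sort by longest processing time first
  J2: p=23
  J6: p=21
  J3: p=20
  J5: p=13
  J1: p=11
  J4: p=6
Order: J2 → J6 → J3 → J5 → J1 → J4


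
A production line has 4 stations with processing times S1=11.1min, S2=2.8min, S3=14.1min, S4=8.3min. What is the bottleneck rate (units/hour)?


Bottleneck = longest station time
Station times: [11.1, 2.8, 14.1, 8.3]
Max = 14.1 min
Rate = 60 / 14.1
= 4.26 units/hour (bottleneck: 14.1min)


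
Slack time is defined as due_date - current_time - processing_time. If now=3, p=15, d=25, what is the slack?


Slack = due - current_time - processing
= 25 - 3 - 15
= 7


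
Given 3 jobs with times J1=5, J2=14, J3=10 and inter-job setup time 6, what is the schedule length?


Makespan = Σ processing + (n-1) × setup
= (5 + 14 + 10) + (3-1)×6
= 29 + 12
= 41 time units


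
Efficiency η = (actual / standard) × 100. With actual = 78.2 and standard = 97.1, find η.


Efficiency = (actual / standard) × 100
= (78.2 / 97.1) × 100
= 80.5%


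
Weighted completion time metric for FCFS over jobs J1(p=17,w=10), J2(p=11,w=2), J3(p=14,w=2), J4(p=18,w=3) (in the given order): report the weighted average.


Completion times:
  J1: C=17, w×C=10×17=170
  J2: C=28, w×C=2×28=56
  J3: C=42, w×C=2×42=84
  J4: C=60, w×C=3×60=180
Sum w×C = 490
Sum w = 17
Weighted avg = 490/17
= 28.82


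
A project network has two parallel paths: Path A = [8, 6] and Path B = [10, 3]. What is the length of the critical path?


Path A: 8 + 6 = 14
Path B: 10 + 3 = 13
Critical path = longest = max(14, 13)
= 14 (Path A)


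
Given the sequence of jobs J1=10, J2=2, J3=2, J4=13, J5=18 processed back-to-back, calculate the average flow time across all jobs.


Completion times:
  J1: completes at 10
  J2: completes at 12
  J3: completes at 14
  J4: completes at 27
  J5: completes at 45
Sum = 108
Average = 108/5
= 21.60


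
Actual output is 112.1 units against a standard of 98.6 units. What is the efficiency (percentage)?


Efficiency = (actual / standard) × 100
= (112.1 / 98.6) × 100
= 113.7%


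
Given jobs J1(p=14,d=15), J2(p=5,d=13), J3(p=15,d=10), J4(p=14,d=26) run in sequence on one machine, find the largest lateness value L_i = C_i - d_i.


Lateness per job (L = C - d):
  J1: C=14, d=15, L=-1
  J2: C=19, d=13, L=6
  J3: C=34, d=10, L=24
  J4: C=48, d=26, L=22
Lmax = max(-1, 6, 24, 22)
= 24


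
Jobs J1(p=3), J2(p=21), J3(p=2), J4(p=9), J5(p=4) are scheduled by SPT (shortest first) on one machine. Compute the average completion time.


SPT order: J3 → J1 → J5 → J4 → J2
Completion times:
  J3: C=2
  J1: C=5
  J5: C=9
  J4: C=18
  J2: C=39
Sum = 73, n = 5
Mean flow = 73/5
= 14.60


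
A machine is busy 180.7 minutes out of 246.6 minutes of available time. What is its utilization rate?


Utilization = busy / total × 100
= 180.7 / 246.6 × 100
= 73.3%


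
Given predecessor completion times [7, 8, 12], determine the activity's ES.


ES = max of all predecessor completion times
Predecessors: [7, 8, 12]
ES = max(7, 8, 12)
= 12


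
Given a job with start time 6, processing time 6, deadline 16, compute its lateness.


Completion = 6 + 6 = 12
Lateness = C - d = 12 - 16
= -4


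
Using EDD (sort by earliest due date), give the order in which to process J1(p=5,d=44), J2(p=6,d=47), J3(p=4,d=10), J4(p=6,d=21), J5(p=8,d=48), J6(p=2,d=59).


EDD: sort by earliest due date
  J3: d=10, p=4
  J4: d=21, p=6
  J1: d=44, p=5
  J2: d=47, p=6
  J5: d=48, p=8
  J6: d=59, p=2
Order: J3 → J4 → J1 → J2 → J5 → J6


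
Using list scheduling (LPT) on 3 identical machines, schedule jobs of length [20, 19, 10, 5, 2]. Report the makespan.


Jobs (LPT sorted): [20, 19, 10, 5, 2]
Machines: 3
  J=20 → Machine 1 (load: 0+20=20)
  J=19 → Machine 2 (load: 0+19=19)
  J=10 → Machine 3 (load: 0+10=10)
  J=5 → Machine 3 (load: 10+5=15)
  J=2 → Machine 3 (load: 15+2=17)
Machine loads: [20, 19, 17]
Makespan = max = 20 time units


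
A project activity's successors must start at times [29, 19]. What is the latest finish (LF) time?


LF = min of all successor start times
Successors start at: [29, 19]
LF = min(29, 19)
= 19


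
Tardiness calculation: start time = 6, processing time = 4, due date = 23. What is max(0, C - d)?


Completion = start + processing = 6 + 4 = 10
Tardiness = max(0, C - d) = max(0, 10 - 23)
= max(0, -13)
= 0


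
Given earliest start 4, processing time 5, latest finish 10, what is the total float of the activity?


EF = ES + duration = 4 + 5 = 9
LS = LF - duration = 10 - 5 = 5
Total Float = LF - EF = 10 - 9
(or LS - ES = 5 - 4)
= 1


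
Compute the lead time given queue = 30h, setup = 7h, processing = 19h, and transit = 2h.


Lead time = queue + setup + processing + transit
= 30 + 7 + 19 + 2
= 58 hours


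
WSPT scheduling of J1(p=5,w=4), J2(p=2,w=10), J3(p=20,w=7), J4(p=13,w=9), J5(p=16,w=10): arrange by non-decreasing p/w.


WSPT (Smith's rule): sort by p/w ascending
  J2: p/w = 2/10 = 0.200
  J1: p/w = 5/4 = 1.250
  J4: p/w = 13/9 = 1.444
  J5: p/w = 16/10 = 1.600
  J3: p/w = 20/7 = 2.857
Order: J2 → J1 → J4 → J5 → J3


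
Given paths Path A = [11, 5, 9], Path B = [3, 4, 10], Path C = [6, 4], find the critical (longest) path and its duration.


Path A: 11 + 5 + 9 = 25
Path B: 3 + 4 + 10 = 17
Path C: 6 + 4 = 10
Critical path = longest = max(25, 17, 10)
= 25 (Path A)


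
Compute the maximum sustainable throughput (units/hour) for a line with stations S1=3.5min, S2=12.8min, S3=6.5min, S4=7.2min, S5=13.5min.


Bottleneck = longest station time
Station times: [3.5, 12.8, 6.5, 7.2, 13.5]
Max = 13.5 min
Rate = 60 / 13.5
= 4.44 units/hour (bottleneck: 13.5min)


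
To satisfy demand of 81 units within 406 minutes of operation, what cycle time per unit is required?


Cycle time = available time / demand
= 406 / 81
= 5.01 min/unit


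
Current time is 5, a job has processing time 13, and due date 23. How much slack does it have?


Slack = due - current_time - processing
= 23 - 5 - 13
= 5


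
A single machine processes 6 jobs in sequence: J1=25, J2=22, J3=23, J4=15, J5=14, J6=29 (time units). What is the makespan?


Sequential makespan: sum all processing times
= 25 + 22 + 23 + 15 + 14 + 29
= 128 time units


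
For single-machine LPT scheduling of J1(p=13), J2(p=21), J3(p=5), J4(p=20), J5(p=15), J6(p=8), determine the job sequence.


LPT: sort by longest processing time first
  J2: p=21
  J4: p=20
  J5: p=15
  J1: p=13
  J6: p=8
  J3: p=5
Order: J2 → J4 → J5 → J1 → J6 → J3


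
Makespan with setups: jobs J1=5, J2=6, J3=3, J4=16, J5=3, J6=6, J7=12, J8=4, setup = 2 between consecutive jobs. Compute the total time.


Makespan = Σ processing + (n-1) × setup
= (5 + 6 + 3 + 16 + 3 + 6 + 12 + 4) + (8-1)×2
= 55 + 14
= 69 time units


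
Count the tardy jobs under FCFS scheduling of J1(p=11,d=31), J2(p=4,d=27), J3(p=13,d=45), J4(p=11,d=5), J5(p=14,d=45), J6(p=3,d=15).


Completion vs due date:
  J1: C=11, d=31 → on time
  J2: C=15, d=27 → on time
  J3: C=28, d=45 → on time
  J4: C=39, d=5 → TARDY
  J5: C=53, d=45 → TARDY
  J6: C=56, d=15 → TARDY
Tardy jobs: J4, J5, J6
Count = 3


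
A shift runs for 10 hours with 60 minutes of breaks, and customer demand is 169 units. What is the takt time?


Available = 10×60 - 60 = 540 min
Takt time = 540 / 169
= 3.20 min/unit


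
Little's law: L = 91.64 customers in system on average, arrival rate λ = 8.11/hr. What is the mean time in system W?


Little's law: L = λW → W = L / λ
= 91.64 / 8.11
= 11.30 hours


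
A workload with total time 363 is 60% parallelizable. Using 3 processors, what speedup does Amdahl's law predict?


Amdahl's law: T_p = T × ((1-p) + p/N)
= 363 × ((1-0.6) + 0.6/3)
= 363 × (0.40 + 0.2000)
= 363 × 0.6000
= 217.80
Speedup = 363/217.80
= 1.67×


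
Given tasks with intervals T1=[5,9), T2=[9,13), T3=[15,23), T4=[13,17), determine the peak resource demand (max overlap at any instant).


Check each time point for overlaps:
  t=15: 2 tasks active (T3, T4)
Max concurrent = 2


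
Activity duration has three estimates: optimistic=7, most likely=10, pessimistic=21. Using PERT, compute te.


te = (o + 4m + p) / 6
= (7 + 4×10 + 21) / 6
= (7 + 40 + 21) / 6
= 68 / 6
= 11.33


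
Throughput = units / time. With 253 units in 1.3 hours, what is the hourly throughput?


Throughput = units / time
= 253 / 1.3
= 194.6 units/hour


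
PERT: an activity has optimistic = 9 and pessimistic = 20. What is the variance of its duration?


σ² = ((p - o) / 6)² = (p - o)² / 36
= (20 - 9)² / 36
= 11² / 36
= 121 / 36
= 3.3611


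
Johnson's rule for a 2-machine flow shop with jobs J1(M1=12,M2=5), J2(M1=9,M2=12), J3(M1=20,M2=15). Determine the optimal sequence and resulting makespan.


Johnson's rule:
Group 1 (M1≤M2, sort by M1): ['J2']
Group 2 (M1>M2, sort desc M2): ['J3', 'J1']
Sequence: J2 → J3 → J1
Makespan calculation:
  J2: M1 done=9, M2 done=21
  J3: M1 done=29, M2 done=44
  J1: M1 done=41, M2 done=49
= Sequence: J2 → J3 → J1, Makespan: 49


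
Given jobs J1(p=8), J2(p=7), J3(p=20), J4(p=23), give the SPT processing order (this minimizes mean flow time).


SPT: sort by shortest processing time
  J2: p=7
  J1: p=8
  J3: p=20
  J4: p=23
Order: J2 → J1 → J3 → J4


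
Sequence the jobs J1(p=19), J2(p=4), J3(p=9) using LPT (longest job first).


LPT: sort by longest processing time first
  J1: p=19
  J3: p=9
  J2: p=4
Order: J1 → J3 → J2


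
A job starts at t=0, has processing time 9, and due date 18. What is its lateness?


Completion = 0 + 9 = 9
Lateness = C - d = 9 - 18
= -9


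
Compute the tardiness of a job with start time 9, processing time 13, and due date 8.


Completion = start + processing = 9 + 13 = 22
Tardiness = max(0, C - d) = max(0, 22 - 8)
= max(0, 14)
= 14


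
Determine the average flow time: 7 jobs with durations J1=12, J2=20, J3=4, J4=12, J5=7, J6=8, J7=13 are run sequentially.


Completion times:
  J1: completes at 12
  J2: completes at 32
  J3: completes at 36
  J4: completes at 48
  J5: completes at 55
  J6: completes at 63
  J7: completes at 76
Sum = 322
Average = 322/7
= 46.00


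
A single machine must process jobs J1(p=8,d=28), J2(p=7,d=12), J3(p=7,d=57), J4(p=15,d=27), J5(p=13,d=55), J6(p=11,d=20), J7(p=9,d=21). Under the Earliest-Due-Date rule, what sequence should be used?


EDD: sort by earliest due date
  J2: d=12, p=7
  J6: d=20, p=11
  J7: d=21, p=9
  J4: d=27, p=15
  J1: d=28, p=8
  J5: d=55, p=13
  J3: d=57, p=7
Order: J2 → J6 → J7 → J4 → J1 → J5 → J3


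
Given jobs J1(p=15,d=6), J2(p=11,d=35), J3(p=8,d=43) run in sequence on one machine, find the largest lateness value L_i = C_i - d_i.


Lateness per job (L = C - d):
  J1: C=15, d=6, L=9
  J2: C=26, d=35, L=-9
  J3: C=34, d=43, L=-9
Lmax = max(9, -9, -9)
= 9


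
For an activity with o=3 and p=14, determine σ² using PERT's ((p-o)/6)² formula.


σ² = ((p - o) / 6)² = (p - o)² / 36
= (14 - 3)² / 36
= 11² / 36
= 121 / 36
= 3.3611


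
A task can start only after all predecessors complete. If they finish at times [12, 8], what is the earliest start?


ES = max of all predecessor completion times
Predecessors: [12, 8]
ES = max(12, 8)
= 12


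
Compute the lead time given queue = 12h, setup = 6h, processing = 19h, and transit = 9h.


Lead time = queue + setup + processing + transit
= 12 + 6 + 19 + 9
= 46 hours


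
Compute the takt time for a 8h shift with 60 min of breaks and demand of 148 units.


Available = 8×60 - 60 = 420 min
Takt time = 420 / 148
= 2.84 min/unit


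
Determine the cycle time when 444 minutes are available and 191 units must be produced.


Cycle time = available time / demand
= 444 / 191
= 2.32 min/unit


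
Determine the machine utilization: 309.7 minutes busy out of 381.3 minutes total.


Utilization = busy / total × 100
= 309.7 / 381.3 × 100
= 81.2%


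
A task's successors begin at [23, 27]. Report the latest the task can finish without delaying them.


LF = min of all successor start times
Successors start at: [23, 27]
LF = min(23, 27)
= 23


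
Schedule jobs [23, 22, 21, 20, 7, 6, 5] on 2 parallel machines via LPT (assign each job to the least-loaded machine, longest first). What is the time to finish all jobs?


Jobs (LPT sorted): [23, 22, 21, 20, 7, 6, 5]
Machines: 2
  J=23 → Machine 1 (load: 0+23=23)
  J=22 → Machine 2 (load: 0+22=22)
  J=21 → Machine 2 (load: 22+21=43)
  J=20 → Machine 1 (load: 23+20=43)
  J=7 → Machine 1 (load: 43+7=50)
  J=6 → Machine 2 (load: 43+6=49)
  J=5 → Machine 2 (load: 49+5=54)
Machine loads: [50, 54]
Makespan = max = 54 time units


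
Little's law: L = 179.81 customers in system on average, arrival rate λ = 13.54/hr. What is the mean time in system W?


Little's law: L = λW → W = L / λ
= 179.81 / 13.54
= 13.28 hours


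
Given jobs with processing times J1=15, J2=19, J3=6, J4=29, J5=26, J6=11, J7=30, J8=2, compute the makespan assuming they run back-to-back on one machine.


Sequential makespan: sum all processing times
= 15 + 19 + 6 + 29 + 26 + 11 + 30 + 2
= 138 time units


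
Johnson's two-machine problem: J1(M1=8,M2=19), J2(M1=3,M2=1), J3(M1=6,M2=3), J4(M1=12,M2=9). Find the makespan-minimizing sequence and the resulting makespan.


Johnson's rule:
Group 1 (M1≤M2, sort by M1): ['J1']
Group 2 (M1>M2, sort desc M2): ['J4', 'J3', 'J2']
Sequence: J1 → J4 → J3 → J2
Makespan calculation:
  J1: M1 done=8, M2 done=27
  J4: M1 done=20, M2 done=36
  J3: M1 done=26, M2 done=39
  J2: M1 done=29, M2 done=40
= Sequence: J1 → J4 → J3 → J2, Makespan: 40


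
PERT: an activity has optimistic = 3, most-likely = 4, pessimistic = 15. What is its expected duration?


te = (o + 4m + p) / 6
= (3 + 4×4 + 15) / 6
= (3 + 16 + 15) / 6
= 34 / 6
= 5.67


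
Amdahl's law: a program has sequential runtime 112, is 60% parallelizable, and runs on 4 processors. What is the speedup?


Amdahl's law: T_p = T × ((1-p) + p/N)
= 112 × ((1-0.6) + 0.6/4)
= 112 × (0.40 + 0.1500)
= 112 × 0.5500
= 61.60
Speedup = 112/61.60
= 1.82×


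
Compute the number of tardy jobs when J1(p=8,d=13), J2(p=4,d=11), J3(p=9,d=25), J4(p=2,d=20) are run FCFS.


Completion vs due date:
  J1: C=8, d=13 → on time
  J2: C=12, d=11 → TARDY
  J3: C=21, d=25 → on time
  J4: C=23, d=20 → TARDY
Tardy jobs: J2, J4
Count = 2


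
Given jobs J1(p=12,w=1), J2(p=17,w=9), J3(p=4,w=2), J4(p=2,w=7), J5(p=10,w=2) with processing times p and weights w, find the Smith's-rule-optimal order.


WSPT (Smith's rule): sort by p/w ascending
  J4: p/w = 2/7 = 0.286
  J2: p/w = 17/9 = 1.889
  J3: p/w = 4/2 = 2.000
  J5: p/w = 10/2 = 5.000
  J1: p/w = 12/1 = 12.000
Order: J4 → J2 → J3 → J5 → J1


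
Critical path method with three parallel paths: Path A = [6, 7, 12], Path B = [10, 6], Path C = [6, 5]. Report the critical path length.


Path A: 6 + 7 + 12 = 25
Path B: 10 + 6 = 16
Path C: 6 + 5 = 11
Critical path = longest = max(25, 16, 11)
= 25 (Path A)


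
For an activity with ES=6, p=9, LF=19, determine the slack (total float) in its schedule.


EF = ES + duration = 6 + 9 = 15
LS = LF - duration = 19 - 9 = 10
Total Float = LF - EF = 19 - 15
(or LS - ES = 10 - 6)
= 4


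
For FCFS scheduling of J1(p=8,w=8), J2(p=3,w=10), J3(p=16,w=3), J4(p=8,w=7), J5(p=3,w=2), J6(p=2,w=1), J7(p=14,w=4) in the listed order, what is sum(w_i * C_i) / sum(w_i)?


Completion times:
  J1: C=8, w×C=8×8=64
  J2: C=11, w×C=10×11=110
  J3: C=27, w×C=3×27=81
  J4: C=35, w×C=7×35=245
  J5: C=38, w×C=2×38=76
  J6: C=40, w×C=1×40=40
  J7: C=54, w×C=4×54=216
Sum w×C = 832
Sum w = 35
Weighted avg = 832/35
= 23.77


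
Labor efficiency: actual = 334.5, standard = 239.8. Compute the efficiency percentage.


Efficiency = (actual / standard) × 100
= (334.5 / 239.8) × 100
= 139.5%


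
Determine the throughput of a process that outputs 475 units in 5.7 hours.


Throughput = units / time
= 475 / 5.7
= 83.3 units/hour


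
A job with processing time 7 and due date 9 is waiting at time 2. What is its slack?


Slack = due - current_time - processing
= 9 - 2 - 7
= 0


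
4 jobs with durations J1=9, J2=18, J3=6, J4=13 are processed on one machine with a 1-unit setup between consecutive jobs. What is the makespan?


Makespan = Σ processing + (n-1) × setup
= (9 + 18 + 6 + 13) + (4-1)×1
= 46 + 3
= 49 time units


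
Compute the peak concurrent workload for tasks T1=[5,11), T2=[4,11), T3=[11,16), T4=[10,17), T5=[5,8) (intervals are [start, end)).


Check each time point for overlaps:
  t=5: 3 tasks active (T1, T2, T5)
Max concurrent = 3


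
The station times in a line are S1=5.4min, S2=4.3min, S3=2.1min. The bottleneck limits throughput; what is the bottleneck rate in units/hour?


Bottleneck = longest station time
Station times: [5.4, 4.3, 2.1]
Max = 5.4 min
Rate = 60 / 5.4
= 11.11 units/hour (bottleneck: 5.4min)


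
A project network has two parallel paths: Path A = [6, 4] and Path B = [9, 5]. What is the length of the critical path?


Path A: 6 + 4 = 10
Path B: 9 + 5 = 14
Critical path = longest = max(10, 14)
= 14 (Path B)


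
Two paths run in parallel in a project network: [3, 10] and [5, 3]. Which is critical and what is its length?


Path A: 3 + 10 = 13
Path B: 5 + 3 = 8
Critical path = longest = max(13, 8)
= 13 (Path A)


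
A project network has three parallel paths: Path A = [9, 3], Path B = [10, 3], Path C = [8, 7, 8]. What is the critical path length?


Path A: 9 + 3 = 12
Path B: 10 + 3 = 13
Path C: 8 + 7 + 8 = 23
Critical path = longest = max(12, 13, 23)
= 23 (Path C)


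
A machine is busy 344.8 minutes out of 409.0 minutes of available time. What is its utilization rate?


Utilization = busy / total × 100
= 344.8 / 409.0 × 100
= 84.3%


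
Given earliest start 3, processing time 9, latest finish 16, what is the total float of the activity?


EF = ES + duration = 3 + 9 = 12
LS = LF - duration = 16 - 9 = 7
Total Float = LF - EF = 16 - 12
(or LS - ES = 7 - 3)
= 4


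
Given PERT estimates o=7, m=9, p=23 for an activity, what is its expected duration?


te = (o + 4m + p) / 6
= (7 + 4×9 + 23) / 6
= (7 + 36 + 23) / 6
= 66 / 6
= 11.00


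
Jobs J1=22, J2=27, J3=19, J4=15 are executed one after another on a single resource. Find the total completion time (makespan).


Sequential makespan: sum all processing times
= 22 + 27 + 19 + 15
= 83 time units


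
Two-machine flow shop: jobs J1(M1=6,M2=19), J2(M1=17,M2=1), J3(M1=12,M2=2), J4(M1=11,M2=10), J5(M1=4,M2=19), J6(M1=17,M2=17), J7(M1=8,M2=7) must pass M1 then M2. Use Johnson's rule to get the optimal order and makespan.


Johnson's rule:
Group 1 (M1≤M2, sort by M1): ['J5', 'J1', 'J6']
Group 2 (M1>M2, sort desc M2): ['J4', 'J7', 'J3', 'J2']
Sequence: J5 → J1 → J6 → J4 → J7 → J3 → J2
Makespan calculation:
  J5: M1 done=4, M2 done=23
  J1: M1 done=10, M2 done=42
  J6: M1 done=27, M2 done=59
  J4: M1 done=38, M2 done=69
  J7: M1 done=46, M2 done=76
  J3: M1 done=58, M2 done=78
  J2: M1 done=75, M2 done=79
= Sequence: J5 → J1 → J6 → J4 → J7 → J3 → J2, Makespan: 79


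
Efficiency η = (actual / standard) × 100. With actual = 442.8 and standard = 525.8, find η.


Efficiency = (actual / standard) × 100
= (442.8 / 525.8) × 100
= 84.2%


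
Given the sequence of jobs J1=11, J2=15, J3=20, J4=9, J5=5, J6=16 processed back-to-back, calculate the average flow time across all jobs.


Completion times:
  J1: completes at 11
  J2: completes at 26
  J3: completes at 46
  J4: completes at 55
  J5: completes at 60
  J6: completes at 76
Sum = 274
Average = 274/6
= 45.67


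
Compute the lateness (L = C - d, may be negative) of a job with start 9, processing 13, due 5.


Completion = 9 + 13 = 22
Lateness = C - d = 22 - 5
= 17


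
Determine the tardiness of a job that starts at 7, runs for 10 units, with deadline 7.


Completion = start + processing = 7 + 10 = 17
Tardiness = max(0, C - d) = max(0, 17 - 7)
= max(0, 10)
= 10


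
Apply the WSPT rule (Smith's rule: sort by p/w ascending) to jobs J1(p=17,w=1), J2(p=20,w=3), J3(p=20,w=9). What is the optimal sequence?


WSPT (Smith's rule): sort by p/w ascending
  J3: p/w = 20/9 = 2.222
  J2: p/w = 20/3 = 6.667
  J1: p/w = 17/1 = 17.000
Order: J3 → J2 → J1


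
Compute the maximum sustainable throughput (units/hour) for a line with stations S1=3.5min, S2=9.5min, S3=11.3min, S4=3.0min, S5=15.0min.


Bottleneck = longest station time
Station times: [3.5, 9.5, 11.3, 3.0, 15.0]
Max = 15.0 min
Rate = 60 / 15.0
= 4.00 units/hour (bottleneck: 15.0min)


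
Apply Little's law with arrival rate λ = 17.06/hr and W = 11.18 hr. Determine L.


Little's law: L = λ × W
= 17.06 × 11.18
= 190.73


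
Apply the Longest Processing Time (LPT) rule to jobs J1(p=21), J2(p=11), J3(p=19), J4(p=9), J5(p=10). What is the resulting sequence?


LPT: sort by longest processing time first
  J1: p=21
  J3: p=19
  J2: p=11
  J5: p=10
  J4: p=9
Order: J1 → J3 → J2 → J5 → J4


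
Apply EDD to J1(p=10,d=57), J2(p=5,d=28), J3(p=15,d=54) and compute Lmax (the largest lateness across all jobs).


EDD order: J2 → J3 → J1
Completion and lateness:
  J2: C=5, d=28, L=5-28=-23
  J3: C=20, d=54, L=20-54=-34
  J1: C=30, d=57, L=30-57=-27
Lmax = max(-23, -34, -27)
= -23


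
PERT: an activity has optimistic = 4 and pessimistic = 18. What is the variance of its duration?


σ² = ((p - o) / 6)² = (p - o)² / 36
= (18 - 4)² / 36
= 14² / 36
= 196 / 36
= 5.4444


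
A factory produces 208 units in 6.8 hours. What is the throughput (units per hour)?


Throughput = units / time
= 208 / 6.8
= 30.6 units/hour


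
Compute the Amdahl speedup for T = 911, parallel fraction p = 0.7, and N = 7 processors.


Amdahl's law: T_p = T × ((1-p) + p/N)
= 911 × ((1-0.7) + 0.7/7)
= 911 × (0.30 + 0.1000)
= 911 × 0.4000
= 364.40
Speedup = 911/364.40
= 2.50×


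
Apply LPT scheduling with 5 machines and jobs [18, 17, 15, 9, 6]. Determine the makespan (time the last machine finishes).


Jobs (LPT sorted): [18, 17, 15, 9, 6]
Machines: 5
  J=18 → Machine 1 (load: 0+18=18)
  J=17 → Machine 2 (load: 0+17=17)
  J=15 → Machine 3 (load: 0+15=15)
  J=9 → Machine 4 (load: 0+9=9)
  J=6 → Machine 5 (load: 0+6=6)
Machine loads: [18, 17, 15, 9, 6]
Makespan = max = 18 time units


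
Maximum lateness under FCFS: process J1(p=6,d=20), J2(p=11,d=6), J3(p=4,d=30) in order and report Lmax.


Lateness per job (L = C - d):
  J1: C=6, d=20, L=-14
  J2: C=17, d=6, L=11
  J3: C=21, d=30, L=-9
Lmax = max(-14, 11, -9)
= 11


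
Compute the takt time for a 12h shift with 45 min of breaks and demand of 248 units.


Available = 12×60 - 45 = 675 min
Takt time = 675 / 248
= 2.72 min/unit


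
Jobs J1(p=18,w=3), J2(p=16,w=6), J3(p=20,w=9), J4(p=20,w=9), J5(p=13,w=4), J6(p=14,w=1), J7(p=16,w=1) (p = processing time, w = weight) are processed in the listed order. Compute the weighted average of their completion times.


Completion times:
  J1: C=18, w×C=3×18=54
  J2: C=34, w×C=6×34=204
  J3: C=54, w×C=9×54=486
  J4: C=74, w×C=9×74=666
  J5: C=87, w×C=4×87=348
  J6: C=101, w×C=1×101=101
  J7: C=117, w×C=1×117=117
Sum w×C = 1976
Sum w = 33
Weighted avg = 1976/33
= 59.88
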